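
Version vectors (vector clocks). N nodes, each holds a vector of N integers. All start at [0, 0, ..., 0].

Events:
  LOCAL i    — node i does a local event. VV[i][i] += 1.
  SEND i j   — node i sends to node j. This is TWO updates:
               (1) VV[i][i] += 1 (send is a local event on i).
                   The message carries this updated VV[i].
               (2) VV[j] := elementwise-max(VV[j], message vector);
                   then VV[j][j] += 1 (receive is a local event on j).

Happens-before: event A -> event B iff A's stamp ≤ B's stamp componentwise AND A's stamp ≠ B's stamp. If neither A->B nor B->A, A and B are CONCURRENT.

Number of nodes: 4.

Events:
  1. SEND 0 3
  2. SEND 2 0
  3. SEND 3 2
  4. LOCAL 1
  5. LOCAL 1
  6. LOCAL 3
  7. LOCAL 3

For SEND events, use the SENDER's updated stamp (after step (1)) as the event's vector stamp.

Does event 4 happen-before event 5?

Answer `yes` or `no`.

Initial: VV[0]=[0, 0, 0, 0]
Initial: VV[1]=[0, 0, 0, 0]
Initial: VV[2]=[0, 0, 0, 0]
Initial: VV[3]=[0, 0, 0, 0]
Event 1: SEND 0->3: VV[0][0]++ -> VV[0]=[1, 0, 0, 0], msg_vec=[1, 0, 0, 0]; VV[3]=max(VV[3],msg_vec) then VV[3][3]++ -> VV[3]=[1, 0, 0, 1]
Event 2: SEND 2->0: VV[2][2]++ -> VV[2]=[0, 0, 1, 0], msg_vec=[0, 0, 1, 0]; VV[0]=max(VV[0],msg_vec) then VV[0][0]++ -> VV[0]=[2, 0, 1, 0]
Event 3: SEND 3->2: VV[3][3]++ -> VV[3]=[1, 0, 0, 2], msg_vec=[1, 0, 0, 2]; VV[2]=max(VV[2],msg_vec) then VV[2][2]++ -> VV[2]=[1, 0, 2, 2]
Event 4: LOCAL 1: VV[1][1]++ -> VV[1]=[0, 1, 0, 0]
Event 5: LOCAL 1: VV[1][1]++ -> VV[1]=[0, 2, 0, 0]
Event 6: LOCAL 3: VV[3][3]++ -> VV[3]=[1, 0, 0, 3]
Event 7: LOCAL 3: VV[3][3]++ -> VV[3]=[1, 0, 0, 4]
Event 4 stamp: [0, 1, 0, 0]
Event 5 stamp: [0, 2, 0, 0]
[0, 1, 0, 0] <= [0, 2, 0, 0]? True. Equal? False. Happens-before: True

Answer: yes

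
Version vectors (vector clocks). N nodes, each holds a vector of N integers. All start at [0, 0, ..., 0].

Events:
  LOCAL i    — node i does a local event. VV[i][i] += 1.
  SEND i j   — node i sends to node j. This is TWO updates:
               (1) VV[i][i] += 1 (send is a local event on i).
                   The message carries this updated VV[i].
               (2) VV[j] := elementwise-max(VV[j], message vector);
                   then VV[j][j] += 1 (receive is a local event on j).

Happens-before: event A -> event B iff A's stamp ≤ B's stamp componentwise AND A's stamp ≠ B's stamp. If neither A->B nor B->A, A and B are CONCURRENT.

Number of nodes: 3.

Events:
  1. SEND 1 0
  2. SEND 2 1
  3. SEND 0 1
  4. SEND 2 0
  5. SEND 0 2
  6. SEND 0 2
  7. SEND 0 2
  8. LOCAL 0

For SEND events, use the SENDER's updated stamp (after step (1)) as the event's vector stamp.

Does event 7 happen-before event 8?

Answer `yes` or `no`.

Answer: yes

Derivation:
Initial: VV[0]=[0, 0, 0]
Initial: VV[1]=[0, 0, 0]
Initial: VV[2]=[0, 0, 0]
Event 1: SEND 1->0: VV[1][1]++ -> VV[1]=[0, 1, 0], msg_vec=[0, 1, 0]; VV[0]=max(VV[0],msg_vec) then VV[0][0]++ -> VV[0]=[1, 1, 0]
Event 2: SEND 2->1: VV[2][2]++ -> VV[2]=[0, 0, 1], msg_vec=[0, 0, 1]; VV[1]=max(VV[1],msg_vec) then VV[1][1]++ -> VV[1]=[0, 2, 1]
Event 3: SEND 0->1: VV[0][0]++ -> VV[0]=[2, 1, 0], msg_vec=[2, 1, 0]; VV[1]=max(VV[1],msg_vec) then VV[1][1]++ -> VV[1]=[2, 3, 1]
Event 4: SEND 2->0: VV[2][2]++ -> VV[2]=[0, 0, 2], msg_vec=[0, 0, 2]; VV[0]=max(VV[0],msg_vec) then VV[0][0]++ -> VV[0]=[3, 1, 2]
Event 5: SEND 0->2: VV[0][0]++ -> VV[0]=[4, 1, 2], msg_vec=[4, 1, 2]; VV[2]=max(VV[2],msg_vec) then VV[2][2]++ -> VV[2]=[4, 1, 3]
Event 6: SEND 0->2: VV[0][0]++ -> VV[0]=[5, 1, 2], msg_vec=[5, 1, 2]; VV[2]=max(VV[2],msg_vec) then VV[2][2]++ -> VV[2]=[5, 1, 4]
Event 7: SEND 0->2: VV[0][0]++ -> VV[0]=[6, 1, 2], msg_vec=[6, 1, 2]; VV[2]=max(VV[2],msg_vec) then VV[2][2]++ -> VV[2]=[6, 1, 5]
Event 8: LOCAL 0: VV[0][0]++ -> VV[0]=[7, 1, 2]
Event 7 stamp: [6, 1, 2]
Event 8 stamp: [7, 1, 2]
[6, 1, 2] <= [7, 1, 2]? True. Equal? False. Happens-before: True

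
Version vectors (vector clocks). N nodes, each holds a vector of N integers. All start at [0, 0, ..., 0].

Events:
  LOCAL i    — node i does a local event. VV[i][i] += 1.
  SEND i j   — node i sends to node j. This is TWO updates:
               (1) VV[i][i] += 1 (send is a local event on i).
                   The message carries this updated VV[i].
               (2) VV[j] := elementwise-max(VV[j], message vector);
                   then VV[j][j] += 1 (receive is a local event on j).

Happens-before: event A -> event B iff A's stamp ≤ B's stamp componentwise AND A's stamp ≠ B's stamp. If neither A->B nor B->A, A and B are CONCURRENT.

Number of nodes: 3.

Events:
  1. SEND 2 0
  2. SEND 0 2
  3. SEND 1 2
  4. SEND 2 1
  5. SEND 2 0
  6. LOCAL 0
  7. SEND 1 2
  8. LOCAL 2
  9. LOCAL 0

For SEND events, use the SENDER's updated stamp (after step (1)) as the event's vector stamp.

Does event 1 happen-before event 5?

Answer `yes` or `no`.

Answer: yes

Derivation:
Initial: VV[0]=[0, 0, 0]
Initial: VV[1]=[0, 0, 0]
Initial: VV[2]=[0, 0, 0]
Event 1: SEND 2->0: VV[2][2]++ -> VV[2]=[0, 0, 1], msg_vec=[0, 0, 1]; VV[0]=max(VV[0],msg_vec) then VV[0][0]++ -> VV[0]=[1, 0, 1]
Event 2: SEND 0->2: VV[0][0]++ -> VV[0]=[2, 0, 1], msg_vec=[2, 0, 1]; VV[2]=max(VV[2],msg_vec) then VV[2][2]++ -> VV[2]=[2, 0, 2]
Event 3: SEND 1->2: VV[1][1]++ -> VV[1]=[0, 1, 0], msg_vec=[0, 1, 0]; VV[2]=max(VV[2],msg_vec) then VV[2][2]++ -> VV[2]=[2, 1, 3]
Event 4: SEND 2->1: VV[2][2]++ -> VV[2]=[2, 1, 4], msg_vec=[2, 1, 4]; VV[1]=max(VV[1],msg_vec) then VV[1][1]++ -> VV[1]=[2, 2, 4]
Event 5: SEND 2->0: VV[2][2]++ -> VV[2]=[2, 1, 5], msg_vec=[2, 1, 5]; VV[0]=max(VV[0],msg_vec) then VV[0][0]++ -> VV[0]=[3, 1, 5]
Event 6: LOCAL 0: VV[0][0]++ -> VV[0]=[4, 1, 5]
Event 7: SEND 1->2: VV[1][1]++ -> VV[1]=[2, 3, 4], msg_vec=[2, 3, 4]; VV[2]=max(VV[2],msg_vec) then VV[2][2]++ -> VV[2]=[2, 3, 6]
Event 8: LOCAL 2: VV[2][2]++ -> VV[2]=[2, 3, 7]
Event 9: LOCAL 0: VV[0][0]++ -> VV[0]=[5, 1, 5]
Event 1 stamp: [0, 0, 1]
Event 5 stamp: [2, 1, 5]
[0, 0, 1] <= [2, 1, 5]? True. Equal? False. Happens-before: True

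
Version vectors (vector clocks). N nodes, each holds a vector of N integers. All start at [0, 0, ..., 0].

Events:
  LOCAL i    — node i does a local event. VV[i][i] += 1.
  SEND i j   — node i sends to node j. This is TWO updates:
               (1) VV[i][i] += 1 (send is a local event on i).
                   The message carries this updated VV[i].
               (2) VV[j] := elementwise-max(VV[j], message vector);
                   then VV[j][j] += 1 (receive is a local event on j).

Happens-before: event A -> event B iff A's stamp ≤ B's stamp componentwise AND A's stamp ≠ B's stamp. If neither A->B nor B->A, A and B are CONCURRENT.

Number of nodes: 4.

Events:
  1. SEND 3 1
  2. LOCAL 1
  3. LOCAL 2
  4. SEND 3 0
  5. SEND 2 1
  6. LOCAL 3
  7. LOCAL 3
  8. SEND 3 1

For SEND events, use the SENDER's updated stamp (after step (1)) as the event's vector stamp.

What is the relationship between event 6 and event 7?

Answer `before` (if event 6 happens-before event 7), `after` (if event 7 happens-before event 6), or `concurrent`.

Initial: VV[0]=[0, 0, 0, 0]
Initial: VV[1]=[0, 0, 0, 0]
Initial: VV[2]=[0, 0, 0, 0]
Initial: VV[3]=[0, 0, 0, 0]
Event 1: SEND 3->1: VV[3][3]++ -> VV[3]=[0, 0, 0, 1], msg_vec=[0, 0, 0, 1]; VV[1]=max(VV[1],msg_vec) then VV[1][1]++ -> VV[1]=[0, 1, 0, 1]
Event 2: LOCAL 1: VV[1][1]++ -> VV[1]=[0, 2, 0, 1]
Event 3: LOCAL 2: VV[2][2]++ -> VV[2]=[0, 0, 1, 0]
Event 4: SEND 3->0: VV[3][3]++ -> VV[3]=[0, 0, 0, 2], msg_vec=[0, 0, 0, 2]; VV[0]=max(VV[0],msg_vec) then VV[0][0]++ -> VV[0]=[1, 0, 0, 2]
Event 5: SEND 2->1: VV[2][2]++ -> VV[2]=[0, 0, 2, 0], msg_vec=[0, 0, 2, 0]; VV[1]=max(VV[1],msg_vec) then VV[1][1]++ -> VV[1]=[0, 3, 2, 1]
Event 6: LOCAL 3: VV[3][3]++ -> VV[3]=[0, 0, 0, 3]
Event 7: LOCAL 3: VV[3][3]++ -> VV[3]=[0, 0, 0, 4]
Event 8: SEND 3->1: VV[3][3]++ -> VV[3]=[0, 0, 0, 5], msg_vec=[0, 0, 0, 5]; VV[1]=max(VV[1],msg_vec) then VV[1][1]++ -> VV[1]=[0, 4, 2, 5]
Event 6 stamp: [0, 0, 0, 3]
Event 7 stamp: [0, 0, 0, 4]
[0, 0, 0, 3] <= [0, 0, 0, 4]? True
[0, 0, 0, 4] <= [0, 0, 0, 3]? False
Relation: before

Answer: before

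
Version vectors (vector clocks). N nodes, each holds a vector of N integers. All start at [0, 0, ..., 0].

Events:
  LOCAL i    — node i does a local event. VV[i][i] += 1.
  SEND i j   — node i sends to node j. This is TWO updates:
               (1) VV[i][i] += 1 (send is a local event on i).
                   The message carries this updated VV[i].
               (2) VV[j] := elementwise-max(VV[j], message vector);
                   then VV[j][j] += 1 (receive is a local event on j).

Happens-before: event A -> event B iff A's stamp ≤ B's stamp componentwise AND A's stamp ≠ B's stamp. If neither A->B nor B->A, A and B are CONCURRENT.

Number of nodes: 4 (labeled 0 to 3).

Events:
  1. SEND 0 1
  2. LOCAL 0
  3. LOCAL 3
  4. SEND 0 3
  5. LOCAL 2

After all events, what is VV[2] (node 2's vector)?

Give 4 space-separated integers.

Initial: VV[0]=[0, 0, 0, 0]
Initial: VV[1]=[0, 0, 0, 0]
Initial: VV[2]=[0, 0, 0, 0]
Initial: VV[3]=[0, 0, 0, 0]
Event 1: SEND 0->1: VV[0][0]++ -> VV[0]=[1, 0, 0, 0], msg_vec=[1, 0, 0, 0]; VV[1]=max(VV[1],msg_vec) then VV[1][1]++ -> VV[1]=[1, 1, 0, 0]
Event 2: LOCAL 0: VV[0][0]++ -> VV[0]=[2, 0, 0, 0]
Event 3: LOCAL 3: VV[3][3]++ -> VV[3]=[0, 0, 0, 1]
Event 4: SEND 0->3: VV[0][0]++ -> VV[0]=[3, 0, 0, 0], msg_vec=[3, 0, 0, 0]; VV[3]=max(VV[3],msg_vec) then VV[3][3]++ -> VV[3]=[3, 0, 0, 2]
Event 5: LOCAL 2: VV[2][2]++ -> VV[2]=[0, 0, 1, 0]
Final vectors: VV[0]=[3, 0, 0, 0]; VV[1]=[1, 1, 0, 0]; VV[2]=[0, 0, 1, 0]; VV[3]=[3, 0, 0, 2]

Answer: 0 0 1 0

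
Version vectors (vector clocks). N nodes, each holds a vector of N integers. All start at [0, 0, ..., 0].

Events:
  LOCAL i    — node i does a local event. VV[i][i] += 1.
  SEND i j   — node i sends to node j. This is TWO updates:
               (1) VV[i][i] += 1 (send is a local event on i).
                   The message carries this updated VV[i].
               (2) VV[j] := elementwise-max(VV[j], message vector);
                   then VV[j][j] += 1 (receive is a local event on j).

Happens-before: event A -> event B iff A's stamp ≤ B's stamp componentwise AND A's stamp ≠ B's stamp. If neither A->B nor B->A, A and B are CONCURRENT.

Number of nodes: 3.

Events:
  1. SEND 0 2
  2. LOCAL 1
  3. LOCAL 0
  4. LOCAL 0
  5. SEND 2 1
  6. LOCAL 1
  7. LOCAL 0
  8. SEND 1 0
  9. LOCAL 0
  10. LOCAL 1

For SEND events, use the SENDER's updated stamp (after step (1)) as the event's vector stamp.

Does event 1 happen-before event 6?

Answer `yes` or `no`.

Initial: VV[0]=[0, 0, 0]
Initial: VV[1]=[0, 0, 0]
Initial: VV[2]=[0, 0, 0]
Event 1: SEND 0->2: VV[0][0]++ -> VV[0]=[1, 0, 0], msg_vec=[1, 0, 0]; VV[2]=max(VV[2],msg_vec) then VV[2][2]++ -> VV[2]=[1, 0, 1]
Event 2: LOCAL 1: VV[1][1]++ -> VV[1]=[0, 1, 0]
Event 3: LOCAL 0: VV[0][0]++ -> VV[0]=[2, 0, 0]
Event 4: LOCAL 0: VV[0][0]++ -> VV[0]=[3, 0, 0]
Event 5: SEND 2->1: VV[2][2]++ -> VV[2]=[1, 0, 2], msg_vec=[1, 0, 2]; VV[1]=max(VV[1],msg_vec) then VV[1][1]++ -> VV[1]=[1, 2, 2]
Event 6: LOCAL 1: VV[1][1]++ -> VV[1]=[1, 3, 2]
Event 7: LOCAL 0: VV[0][0]++ -> VV[0]=[4, 0, 0]
Event 8: SEND 1->0: VV[1][1]++ -> VV[1]=[1, 4, 2], msg_vec=[1, 4, 2]; VV[0]=max(VV[0],msg_vec) then VV[0][0]++ -> VV[0]=[5, 4, 2]
Event 9: LOCAL 0: VV[0][0]++ -> VV[0]=[6, 4, 2]
Event 10: LOCAL 1: VV[1][1]++ -> VV[1]=[1, 5, 2]
Event 1 stamp: [1, 0, 0]
Event 6 stamp: [1, 3, 2]
[1, 0, 0] <= [1, 3, 2]? True. Equal? False. Happens-before: True

Answer: yes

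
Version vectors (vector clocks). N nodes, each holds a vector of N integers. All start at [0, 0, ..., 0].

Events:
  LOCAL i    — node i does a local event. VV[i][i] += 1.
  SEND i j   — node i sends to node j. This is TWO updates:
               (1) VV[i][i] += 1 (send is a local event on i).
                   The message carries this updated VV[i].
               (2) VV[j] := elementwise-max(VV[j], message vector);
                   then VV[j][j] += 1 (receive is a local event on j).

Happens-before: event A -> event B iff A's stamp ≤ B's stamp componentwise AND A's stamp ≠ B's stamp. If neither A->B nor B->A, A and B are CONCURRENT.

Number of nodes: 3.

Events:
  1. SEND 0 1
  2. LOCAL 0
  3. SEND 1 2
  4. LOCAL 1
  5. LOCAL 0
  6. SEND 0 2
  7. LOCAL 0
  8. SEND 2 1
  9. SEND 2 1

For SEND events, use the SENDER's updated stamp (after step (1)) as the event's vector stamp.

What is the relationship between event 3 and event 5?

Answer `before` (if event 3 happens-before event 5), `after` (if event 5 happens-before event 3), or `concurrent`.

Answer: concurrent

Derivation:
Initial: VV[0]=[0, 0, 0]
Initial: VV[1]=[0, 0, 0]
Initial: VV[2]=[0, 0, 0]
Event 1: SEND 0->1: VV[0][0]++ -> VV[0]=[1, 0, 0], msg_vec=[1, 0, 0]; VV[1]=max(VV[1],msg_vec) then VV[1][1]++ -> VV[1]=[1, 1, 0]
Event 2: LOCAL 0: VV[0][0]++ -> VV[0]=[2, 0, 0]
Event 3: SEND 1->2: VV[1][1]++ -> VV[1]=[1, 2, 0], msg_vec=[1, 2, 0]; VV[2]=max(VV[2],msg_vec) then VV[2][2]++ -> VV[2]=[1, 2, 1]
Event 4: LOCAL 1: VV[1][1]++ -> VV[1]=[1, 3, 0]
Event 5: LOCAL 0: VV[0][0]++ -> VV[0]=[3, 0, 0]
Event 6: SEND 0->2: VV[0][0]++ -> VV[0]=[4, 0, 0], msg_vec=[4, 0, 0]; VV[2]=max(VV[2],msg_vec) then VV[2][2]++ -> VV[2]=[4, 2, 2]
Event 7: LOCAL 0: VV[0][0]++ -> VV[0]=[5, 0, 0]
Event 8: SEND 2->1: VV[2][2]++ -> VV[2]=[4, 2, 3], msg_vec=[4, 2, 3]; VV[1]=max(VV[1],msg_vec) then VV[1][1]++ -> VV[1]=[4, 4, 3]
Event 9: SEND 2->1: VV[2][2]++ -> VV[2]=[4, 2, 4], msg_vec=[4, 2, 4]; VV[1]=max(VV[1],msg_vec) then VV[1][1]++ -> VV[1]=[4, 5, 4]
Event 3 stamp: [1, 2, 0]
Event 5 stamp: [3, 0, 0]
[1, 2, 0] <= [3, 0, 0]? False
[3, 0, 0] <= [1, 2, 0]? False
Relation: concurrent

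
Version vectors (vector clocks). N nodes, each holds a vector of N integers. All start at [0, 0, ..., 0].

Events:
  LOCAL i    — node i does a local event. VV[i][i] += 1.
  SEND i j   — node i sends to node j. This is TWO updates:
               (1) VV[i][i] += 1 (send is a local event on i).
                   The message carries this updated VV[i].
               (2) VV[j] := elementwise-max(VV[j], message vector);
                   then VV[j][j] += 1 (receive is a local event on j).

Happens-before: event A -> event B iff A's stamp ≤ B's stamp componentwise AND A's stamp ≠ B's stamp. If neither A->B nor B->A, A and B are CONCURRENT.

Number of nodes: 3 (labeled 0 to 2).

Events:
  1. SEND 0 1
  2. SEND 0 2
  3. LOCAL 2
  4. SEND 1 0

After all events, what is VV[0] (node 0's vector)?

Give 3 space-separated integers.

Answer: 3 2 0

Derivation:
Initial: VV[0]=[0, 0, 0]
Initial: VV[1]=[0, 0, 0]
Initial: VV[2]=[0, 0, 0]
Event 1: SEND 0->1: VV[0][0]++ -> VV[0]=[1, 0, 0], msg_vec=[1, 0, 0]; VV[1]=max(VV[1],msg_vec) then VV[1][1]++ -> VV[1]=[1, 1, 0]
Event 2: SEND 0->2: VV[0][0]++ -> VV[0]=[2, 0, 0], msg_vec=[2, 0, 0]; VV[2]=max(VV[2],msg_vec) then VV[2][2]++ -> VV[2]=[2, 0, 1]
Event 3: LOCAL 2: VV[2][2]++ -> VV[2]=[2, 0, 2]
Event 4: SEND 1->0: VV[1][1]++ -> VV[1]=[1, 2, 0], msg_vec=[1, 2, 0]; VV[0]=max(VV[0],msg_vec) then VV[0][0]++ -> VV[0]=[3, 2, 0]
Final vectors: VV[0]=[3, 2, 0]; VV[1]=[1, 2, 0]; VV[2]=[2, 0, 2]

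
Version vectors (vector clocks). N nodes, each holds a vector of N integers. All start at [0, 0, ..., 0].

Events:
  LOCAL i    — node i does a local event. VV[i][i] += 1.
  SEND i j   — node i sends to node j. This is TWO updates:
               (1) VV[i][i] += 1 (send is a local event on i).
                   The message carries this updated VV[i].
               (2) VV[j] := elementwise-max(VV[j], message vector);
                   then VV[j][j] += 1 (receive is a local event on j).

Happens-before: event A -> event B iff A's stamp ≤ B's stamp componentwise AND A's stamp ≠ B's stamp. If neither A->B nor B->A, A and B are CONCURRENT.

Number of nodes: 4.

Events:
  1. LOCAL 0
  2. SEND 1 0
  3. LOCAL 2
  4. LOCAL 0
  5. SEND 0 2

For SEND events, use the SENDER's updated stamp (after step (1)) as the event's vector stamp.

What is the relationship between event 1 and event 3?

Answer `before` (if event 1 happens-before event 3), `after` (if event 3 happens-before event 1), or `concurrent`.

Answer: concurrent

Derivation:
Initial: VV[0]=[0, 0, 0, 0]
Initial: VV[1]=[0, 0, 0, 0]
Initial: VV[2]=[0, 0, 0, 0]
Initial: VV[3]=[0, 0, 0, 0]
Event 1: LOCAL 0: VV[0][0]++ -> VV[0]=[1, 0, 0, 0]
Event 2: SEND 1->0: VV[1][1]++ -> VV[1]=[0, 1, 0, 0], msg_vec=[0, 1, 0, 0]; VV[0]=max(VV[0],msg_vec) then VV[0][0]++ -> VV[0]=[2, 1, 0, 0]
Event 3: LOCAL 2: VV[2][2]++ -> VV[2]=[0, 0, 1, 0]
Event 4: LOCAL 0: VV[0][0]++ -> VV[0]=[3, 1, 0, 0]
Event 5: SEND 0->2: VV[0][0]++ -> VV[0]=[4, 1, 0, 0], msg_vec=[4, 1, 0, 0]; VV[2]=max(VV[2],msg_vec) then VV[2][2]++ -> VV[2]=[4, 1, 2, 0]
Event 1 stamp: [1, 0, 0, 0]
Event 3 stamp: [0, 0, 1, 0]
[1, 0, 0, 0] <= [0, 0, 1, 0]? False
[0, 0, 1, 0] <= [1, 0, 0, 0]? False
Relation: concurrent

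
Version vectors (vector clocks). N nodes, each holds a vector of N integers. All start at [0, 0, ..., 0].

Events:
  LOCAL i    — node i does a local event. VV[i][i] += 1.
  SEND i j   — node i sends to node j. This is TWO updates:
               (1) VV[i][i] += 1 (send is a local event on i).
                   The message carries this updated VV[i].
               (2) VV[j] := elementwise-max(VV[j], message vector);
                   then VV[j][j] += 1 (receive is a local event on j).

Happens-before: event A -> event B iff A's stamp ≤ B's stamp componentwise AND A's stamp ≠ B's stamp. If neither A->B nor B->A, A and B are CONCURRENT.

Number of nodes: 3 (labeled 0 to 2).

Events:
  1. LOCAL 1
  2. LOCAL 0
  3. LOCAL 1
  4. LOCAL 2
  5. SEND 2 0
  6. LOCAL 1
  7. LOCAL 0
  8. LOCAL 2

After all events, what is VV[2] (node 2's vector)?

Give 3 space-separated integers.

Answer: 0 0 3

Derivation:
Initial: VV[0]=[0, 0, 0]
Initial: VV[1]=[0, 0, 0]
Initial: VV[2]=[0, 0, 0]
Event 1: LOCAL 1: VV[1][1]++ -> VV[1]=[0, 1, 0]
Event 2: LOCAL 0: VV[0][0]++ -> VV[0]=[1, 0, 0]
Event 3: LOCAL 1: VV[1][1]++ -> VV[1]=[0, 2, 0]
Event 4: LOCAL 2: VV[2][2]++ -> VV[2]=[0, 0, 1]
Event 5: SEND 2->0: VV[2][2]++ -> VV[2]=[0, 0, 2], msg_vec=[0, 0, 2]; VV[0]=max(VV[0],msg_vec) then VV[0][0]++ -> VV[0]=[2, 0, 2]
Event 6: LOCAL 1: VV[1][1]++ -> VV[1]=[0, 3, 0]
Event 7: LOCAL 0: VV[0][0]++ -> VV[0]=[3, 0, 2]
Event 8: LOCAL 2: VV[2][2]++ -> VV[2]=[0, 0, 3]
Final vectors: VV[0]=[3, 0, 2]; VV[1]=[0, 3, 0]; VV[2]=[0, 0, 3]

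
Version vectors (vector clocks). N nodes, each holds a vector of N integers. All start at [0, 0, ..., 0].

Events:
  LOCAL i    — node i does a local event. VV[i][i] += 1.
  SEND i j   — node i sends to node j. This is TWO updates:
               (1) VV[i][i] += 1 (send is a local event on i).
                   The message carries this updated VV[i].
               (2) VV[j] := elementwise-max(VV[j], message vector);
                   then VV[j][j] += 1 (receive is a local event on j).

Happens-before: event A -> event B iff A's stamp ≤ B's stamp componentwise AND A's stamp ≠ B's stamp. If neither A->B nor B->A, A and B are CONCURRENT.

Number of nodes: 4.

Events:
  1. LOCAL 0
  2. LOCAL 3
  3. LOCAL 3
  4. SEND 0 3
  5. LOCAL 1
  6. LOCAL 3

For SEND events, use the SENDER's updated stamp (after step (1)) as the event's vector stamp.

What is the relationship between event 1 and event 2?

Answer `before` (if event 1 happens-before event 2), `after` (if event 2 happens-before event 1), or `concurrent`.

Initial: VV[0]=[0, 0, 0, 0]
Initial: VV[1]=[0, 0, 0, 0]
Initial: VV[2]=[0, 0, 0, 0]
Initial: VV[3]=[0, 0, 0, 0]
Event 1: LOCAL 0: VV[0][0]++ -> VV[0]=[1, 0, 0, 0]
Event 2: LOCAL 3: VV[3][3]++ -> VV[3]=[0, 0, 0, 1]
Event 3: LOCAL 3: VV[3][3]++ -> VV[3]=[0, 0, 0, 2]
Event 4: SEND 0->3: VV[0][0]++ -> VV[0]=[2, 0, 0, 0], msg_vec=[2, 0, 0, 0]; VV[3]=max(VV[3],msg_vec) then VV[3][3]++ -> VV[3]=[2, 0, 0, 3]
Event 5: LOCAL 1: VV[1][1]++ -> VV[1]=[0, 1, 0, 0]
Event 6: LOCAL 3: VV[3][3]++ -> VV[3]=[2, 0, 0, 4]
Event 1 stamp: [1, 0, 0, 0]
Event 2 stamp: [0, 0, 0, 1]
[1, 0, 0, 0] <= [0, 0, 0, 1]? False
[0, 0, 0, 1] <= [1, 0, 0, 0]? False
Relation: concurrent

Answer: concurrent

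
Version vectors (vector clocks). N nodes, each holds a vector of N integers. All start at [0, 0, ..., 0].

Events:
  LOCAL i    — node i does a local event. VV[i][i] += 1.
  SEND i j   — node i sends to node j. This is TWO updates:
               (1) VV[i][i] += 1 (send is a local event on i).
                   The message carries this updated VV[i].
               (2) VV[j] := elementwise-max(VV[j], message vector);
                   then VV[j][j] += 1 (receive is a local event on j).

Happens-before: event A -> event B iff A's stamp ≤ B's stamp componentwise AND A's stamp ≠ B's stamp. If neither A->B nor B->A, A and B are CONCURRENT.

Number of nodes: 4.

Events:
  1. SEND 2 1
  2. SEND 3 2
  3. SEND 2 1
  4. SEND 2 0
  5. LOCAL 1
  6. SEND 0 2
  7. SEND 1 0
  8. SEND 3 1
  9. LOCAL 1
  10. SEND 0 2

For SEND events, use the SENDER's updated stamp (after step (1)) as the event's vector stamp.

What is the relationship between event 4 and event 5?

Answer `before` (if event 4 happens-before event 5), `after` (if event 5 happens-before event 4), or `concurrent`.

Answer: concurrent

Derivation:
Initial: VV[0]=[0, 0, 0, 0]
Initial: VV[1]=[0, 0, 0, 0]
Initial: VV[2]=[0, 0, 0, 0]
Initial: VV[3]=[0, 0, 0, 0]
Event 1: SEND 2->1: VV[2][2]++ -> VV[2]=[0, 0, 1, 0], msg_vec=[0, 0, 1, 0]; VV[1]=max(VV[1],msg_vec) then VV[1][1]++ -> VV[1]=[0, 1, 1, 0]
Event 2: SEND 3->2: VV[3][3]++ -> VV[3]=[0, 0, 0, 1], msg_vec=[0, 0, 0, 1]; VV[2]=max(VV[2],msg_vec) then VV[2][2]++ -> VV[2]=[0, 0, 2, 1]
Event 3: SEND 2->1: VV[2][2]++ -> VV[2]=[0, 0, 3, 1], msg_vec=[0, 0, 3, 1]; VV[1]=max(VV[1],msg_vec) then VV[1][1]++ -> VV[1]=[0, 2, 3, 1]
Event 4: SEND 2->0: VV[2][2]++ -> VV[2]=[0, 0, 4, 1], msg_vec=[0, 0, 4, 1]; VV[0]=max(VV[0],msg_vec) then VV[0][0]++ -> VV[0]=[1, 0, 4, 1]
Event 5: LOCAL 1: VV[1][1]++ -> VV[1]=[0, 3, 3, 1]
Event 6: SEND 0->2: VV[0][0]++ -> VV[0]=[2, 0, 4, 1], msg_vec=[2, 0, 4, 1]; VV[2]=max(VV[2],msg_vec) then VV[2][2]++ -> VV[2]=[2, 0, 5, 1]
Event 7: SEND 1->0: VV[1][1]++ -> VV[1]=[0, 4, 3, 1], msg_vec=[0, 4, 3, 1]; VV[0]=max(VV[0],msg_vec) then VV[0][0]++ -> VV[0]=[3, 4, 4, 1]
Event 8: SEND 3->1: VV[3][3]++ -> VV[3]=[0, 0, 0, 2], msg_vec=[0, 0, 0, 2]; VV[1]=max(VV[1],msg_vec) then VV[1][1]++ -> VV[1]=[0, 5, 3, 2]
Event 9: LOCAL 1: VV[1][1]++ -> VV[1]=[0, 6, 3, 2]
Event 10: SEND 0->2: VV[0][0]++ -> VV[0]=[4, 4, 4, 1], msg_vec=[4, 4, 4, 1]; VV[2]=max(VV[2],msg_vec) then VV[2][2]++ -> VV[2]=[4, 4, 6, 1]
Event 4 stamp: [0, 0, 4, 1]
Event 5 stamp: [0, 3, 3, 1]
[0, 0, 4, 1] <= [0, 3, 3, 1]? False
[0, 3, 3, 1] <= [0, 0, 4, 1]? False
Relation: concurrent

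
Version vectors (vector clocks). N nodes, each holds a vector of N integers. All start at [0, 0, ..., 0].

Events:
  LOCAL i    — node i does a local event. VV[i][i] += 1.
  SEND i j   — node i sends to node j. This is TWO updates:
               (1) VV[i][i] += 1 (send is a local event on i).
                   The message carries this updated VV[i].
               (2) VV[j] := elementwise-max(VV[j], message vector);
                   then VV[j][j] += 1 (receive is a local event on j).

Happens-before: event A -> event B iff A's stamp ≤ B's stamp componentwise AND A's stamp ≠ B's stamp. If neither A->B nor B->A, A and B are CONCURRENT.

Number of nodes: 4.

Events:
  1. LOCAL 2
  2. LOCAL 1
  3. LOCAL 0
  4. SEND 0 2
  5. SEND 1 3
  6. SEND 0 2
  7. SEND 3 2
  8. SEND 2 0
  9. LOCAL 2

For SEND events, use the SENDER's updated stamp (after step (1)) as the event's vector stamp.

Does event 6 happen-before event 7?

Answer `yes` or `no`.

Answer: no

Derivation:
Initial: VV[0]=[0, 0, 0, 0]
Initial: VV[1]=[0, 0, 0, 0]
Initial: VV[2]=[0, 0, 0, 0]
Initial: VV[3]=[0, 0, 0, 0]
Event 1: LOCAL 2: VV[2][2]++ -> VV[2]=[0, 0, 1, 0]
Event 2: LOCAL 1: VV[1][1]++ -> VV[1]=[0, 1, 0, 0]
Event 3: LOCAL 0: VV[0][0]++ -> VV[0]=[1, 0, 0, 0]
Event 4: SEND 0->2: VV[0][0]++ -> VV[0]=[2, 0, 0, 0], msg_vec=[2, 0, 0, 0]; VV[2]=max(VV[2],msg_vec) then VV[2][2]++ -> VV[2]=[2, 0, 2, 0]
Event 5: SEND 1->3: VV[1][1]++ -> VV[1]=[0, 2, 0, 0], msg_vec=[0, 2, 0, 0]; VV[3]=max(VV[3],msg_vec) then VV[3][3]++ -> VV[3]=[0, 2, 0, 1]
Event 6: SEND 0->2: VV[0][0]++ -> VV[0]=[3, 0, 0, 0], msg_vec=[3, 0, 0, 0]; VV[2]=max(VV[2],msg_vec) then VV[2][2]++ -> VV[2]=[3, 0, 3, 0]
Event 7: SEND 3->2: VV[3][3]++ -> VV[3]=[0, 2, 0, 2], msg_vec=[0, 2, 0, 2]; VV[2]=max(VV[2],msg_vec) then VV[2][2]++ -> VV[2]=[3, 2, 4, 2]
Event 8: SEND 2->0: VV[2][2]++ -> VV[2]=[3, 2, 5, 2], msg_vec=[3, 2, 5, 2]; VV[0]=max(VV[0],msg_vec) then VV[0][0]++ -> VV[0]=[4, 2, 5, 2]
Event 9: LOCAL 2: VV[2][2]++ -> VV[2]=[3, 2, 6, 2]
Event 6 stamp: [3, 0, 0, 0]
Event 7 stamp: [0, 2, 0, 2]
[3, 0, 0, 0] <= [0, 2, 0, 2]? False. Equal? False. Happens-before: False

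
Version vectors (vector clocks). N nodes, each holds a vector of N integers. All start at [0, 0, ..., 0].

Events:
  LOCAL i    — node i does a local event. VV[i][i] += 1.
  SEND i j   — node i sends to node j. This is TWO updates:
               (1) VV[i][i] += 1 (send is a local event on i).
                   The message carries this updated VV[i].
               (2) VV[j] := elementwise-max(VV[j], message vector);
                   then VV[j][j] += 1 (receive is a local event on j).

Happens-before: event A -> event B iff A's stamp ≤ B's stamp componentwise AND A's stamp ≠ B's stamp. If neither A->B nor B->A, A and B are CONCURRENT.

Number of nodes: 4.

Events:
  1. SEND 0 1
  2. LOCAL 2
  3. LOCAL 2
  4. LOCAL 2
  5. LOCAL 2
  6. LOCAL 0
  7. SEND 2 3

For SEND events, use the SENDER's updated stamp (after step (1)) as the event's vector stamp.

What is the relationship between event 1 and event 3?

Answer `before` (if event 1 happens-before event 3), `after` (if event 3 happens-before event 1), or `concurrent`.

Initial: VV[0]=[0, 0, 0, 0]
Initial: VV[1]=[0, 0, 0, 0]
Initial: VV[2]=[0, 0, 0, 0]
Initial: VV[3]=[0, 0, 0, 0]
Event 1: SEND 0->1: VV[0][0]++ -> VV[0]=[1, 0, 0, 0], msg_vec=[1, 0, 0, 0]; VV[1]=max(VV[1],msg_vec) then VV[1][1]++ -> VV[1]=[1, 1, 0, 0]
Event 2: LOCAL 2: VV[2][2]++ -> VV[2]=[0, 0, 1, 0]
Event 3: LOCAL 2: VV[2][2]++ -> VV[2]=[0, 0, 2, 0]
Event 4: LOCAL 2: VV[2][2]++ -> VV[2]=[0, 0, 3, 0]
Event 5: LOCAL 2: VV[2][2]++ -> VV[2]=[0, 0, 4, 0]
Event 6: LOCAL 0: VV[0][0]++ -> VV[0]=[2, 0, 0, 0]
Event 7: SEND 2->3: VV[2][2]++ -> VV[2]=[0, 0, 5, 0], msg_vec=[0, 0, 5, 0]; VV[3]=max(VV[3],msg_vec) then VV[3][3]++ -> VV[3]=[0, 0, 5, 1]
Event 1 stamp: [1, 0, 0, 0]
Event 3 stamp: [0, 0, 2, 0]
[1, 0, 0, 0] <= [0, 0, 2, 0]? False
[0, 0, 2, 0] <= [1, 0, 0, 0]? False
Relation: concurrent

Answer: concurrent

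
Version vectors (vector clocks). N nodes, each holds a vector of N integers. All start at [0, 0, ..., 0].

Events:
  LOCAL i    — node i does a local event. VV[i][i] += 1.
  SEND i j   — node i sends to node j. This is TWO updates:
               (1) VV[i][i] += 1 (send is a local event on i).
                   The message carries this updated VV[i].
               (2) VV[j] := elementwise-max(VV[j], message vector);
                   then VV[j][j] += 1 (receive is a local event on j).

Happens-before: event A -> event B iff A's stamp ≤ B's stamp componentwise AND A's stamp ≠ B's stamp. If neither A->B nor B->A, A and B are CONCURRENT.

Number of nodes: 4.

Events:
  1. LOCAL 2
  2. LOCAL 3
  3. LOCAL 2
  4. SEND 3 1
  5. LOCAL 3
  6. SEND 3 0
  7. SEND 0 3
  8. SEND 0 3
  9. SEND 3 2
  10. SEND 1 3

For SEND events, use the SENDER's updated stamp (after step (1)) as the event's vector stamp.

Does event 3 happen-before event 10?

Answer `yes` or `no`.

Initial: VV[0]=[0, 0, 0, 0]
Initial: VV[1]=[0, 0, 0, 0]
Initial: VV[2]=[0, 0, 0, 0]
Initial: VV[3]=[0, 0, 0, 0]
Event 1: LOCAL 2: VV[2][2]++ -> VV[2]=[0, 0, 1, 0]
Event 2: LOCAL 3: VV[3][3]++ -> VV[3]=[0, 0, 0, 1]
Event 3: LOCAL 2: VV[2][2]++ -> VV[2]=[0, 0, 2, 0]
Event 4: SEND 3->1: VV[3][3]++ -> VV[3]=[0, 0, 0, 2], msg_vec=[0, 0, 0, 2]; VV[1]=max(VV[1],msg_vec) then VV[1][1]++ -> VV[1]=[0, 1, 0, 2]
Event 5: LOCAL 3: VV[3][3]++ -> VV[3]=[0, 0, 0, 3]
Event 6: SEND 3->0: VV[3][3]++ -> VV[3]=[0, 0, 0, 4], msg_vec=[0, 0, 0, 4]; VV[0]=max(VV[0],msg_vec) then VV[0][0]++ -> VV[0]=[1, 0, 0, 4]
Event 7: SEND 0->3: VV[0][0]++ -> VV[0]=[2, 0, 0, 4], msg_vec=[2, 0, 0, 4]; VV[3]=max(VV[3],msg_vec) then VV[3][3]++ -> VV[3]=[2, 0, 0, 5]
Event 8: SEND 0->3: VV[0][0]++ -> VV[0]=[3, 0, 0, 4], msg_vec=[3, 0, 0, 4]; VV[3]=max(VV[3],msg_vec) then VV[3][3]++ -> VV[3]=[3, 0, 0, 6]
Event 9: SEND 3->2: VV[3][3]++ -> VV[3]=[3, 0, 0, 7], msg_vec=[3, 0, 0, 7]; VV[2]=max(VV[2],msg_vec) then VV[2][2]++ -> VV[2]=[3, 0, 3, 7]
Event 10: SEND 1->3: VV[1][1]++ -> VV[1]=[0, 2, 0, 2], msg_vec=[0, 2, 0, 2]; VV[3]=max(VV[3],msg_vec) then VV[3][3]++ -> VV[3]=[3, 2, 0, 8]
Event 3 stamp: [0, 0, 2, 0]
Event 10 stamp: [0, 2, 0, 2]
[0, 0, 2, 0] <= [0, 2, 0, 2]? False. Equal? False. Happens-before: False

Answer: no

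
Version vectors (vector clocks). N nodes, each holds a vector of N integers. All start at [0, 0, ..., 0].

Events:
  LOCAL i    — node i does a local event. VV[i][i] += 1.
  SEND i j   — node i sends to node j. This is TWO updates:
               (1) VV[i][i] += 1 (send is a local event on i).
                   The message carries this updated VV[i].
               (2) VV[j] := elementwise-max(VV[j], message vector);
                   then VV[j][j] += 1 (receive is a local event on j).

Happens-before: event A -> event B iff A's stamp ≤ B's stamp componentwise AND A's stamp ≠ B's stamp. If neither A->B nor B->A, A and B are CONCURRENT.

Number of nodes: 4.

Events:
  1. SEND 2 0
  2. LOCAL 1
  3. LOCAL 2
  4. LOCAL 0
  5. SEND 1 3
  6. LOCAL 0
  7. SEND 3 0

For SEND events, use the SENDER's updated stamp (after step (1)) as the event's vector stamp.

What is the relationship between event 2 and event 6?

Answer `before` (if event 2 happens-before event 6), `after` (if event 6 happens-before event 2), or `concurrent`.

Answer: concurrent

Derivation:
Initial: VV[0]=[0, 0, 0, 0]
Initial: VV[1]=[0, 0, 0, 0]
Initial: VV[2]=[0, 0, 0, 0]
Initial: VV[3]=[0, 0, 0, 0]
Event 1: SEND 2->0: VV[2][2]++ -> VV[2]=[0, 0, 1, 0], msg_vec=[0, 0, 1, 0]; VV[0]=max(VV[0],msg_vec) then VV[0][0]++ -> VV[0]=[1, 0, 1, 0]
Event 2: LOCAL 1: VV[1][1]++ -> VV[1]=[0, 1, 0, 0]
Event 3: LOCAL 2: VV[2][2]++ -> VV[2]=[0, 0, 2, 0]
Event 4: LOCAL 0: VV[0][0]++ -> VV[0]=[2, 0, 1, 0]
Event 5: SEND 1->3: VV[1][1]++ -> VV[1]=[0, 2, 0, 0], msg_vec=[0, 2, 0, 0]; VV[3]=max(VV[3],msg_vec) then VV[3][3]++ -> VV[3]=[0, 2, 0, 1]
Event 6: LOCAL 0: VV[0][0]++ -> VV[0]=[3, 0, 1, 0]
Event 7: SEND 3->0: VV[3][3]++ -> VV[3]=[0, 2, 0, 2], msg_vec=[0, 2, 0, 2]; VV[0]=max(VV[0],msg_vec) then VV[0][0]++ -> VV[0]=[4, 2, 1, 2]
Event 2 stamp: [0, 1, 0, 0]
Event 6 stamp: [3, 0, 1, 0]
[0, 1, 0, 0] <= [3, 0, 1, 0]? False
[3, 0, 1, 0] <= [0, 1, 0, 0]? False
Relation: concurrent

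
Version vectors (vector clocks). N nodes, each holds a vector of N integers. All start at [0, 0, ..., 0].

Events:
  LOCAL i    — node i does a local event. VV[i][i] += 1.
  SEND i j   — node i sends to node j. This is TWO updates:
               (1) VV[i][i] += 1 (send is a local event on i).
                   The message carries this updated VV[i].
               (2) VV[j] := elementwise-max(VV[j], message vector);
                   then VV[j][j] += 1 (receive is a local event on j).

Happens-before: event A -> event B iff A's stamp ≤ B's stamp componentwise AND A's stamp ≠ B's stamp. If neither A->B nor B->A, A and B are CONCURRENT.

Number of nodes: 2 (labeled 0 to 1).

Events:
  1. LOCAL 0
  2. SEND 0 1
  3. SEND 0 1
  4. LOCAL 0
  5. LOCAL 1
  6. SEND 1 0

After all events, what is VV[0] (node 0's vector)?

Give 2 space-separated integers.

Initial: VV[0]=[0, 0]
Initial: VV[1]=[0, 0]
Event 1: LOCAL 0: VV[0][0]++ -> VV[0]=[1, 0]
Event 2: SEND 0->1: VV[0][0]++ -> VV[0]=[2, 0], msg_vec=[2, 0]; VV[1]=max(VV[1],msg_vec) then VV[1][1]++ -> VV[1]=[2, 1]
Event 3: SEND 0->1: VV[0][0]++ -> VV[0]=[3, 0], msg_vec=[3, 0]; VV[1]=max(VV[1],msg_vec) then VV[1][1]++ -> VV[1]=[3, 2]
Event 4: LOCAL 0: VV[0][0]++ -> VV[0]=[4, 0]
Event 5: LOCAL 1: VV[1][1]++ -> VV[1]=[3, 3]
Event 6: SEND 1->0: VV[1][1]++ -> VV[1]=[3, 4], msg_vec=[3, 4]; VV[0]=max(VV[0],msg_vec) then VV[0][0]++ -> VV[0]=[5, 4]
Final vectors: VV[0]=[5, 4]; VV[1]=[3, 4]

Answer: 5 4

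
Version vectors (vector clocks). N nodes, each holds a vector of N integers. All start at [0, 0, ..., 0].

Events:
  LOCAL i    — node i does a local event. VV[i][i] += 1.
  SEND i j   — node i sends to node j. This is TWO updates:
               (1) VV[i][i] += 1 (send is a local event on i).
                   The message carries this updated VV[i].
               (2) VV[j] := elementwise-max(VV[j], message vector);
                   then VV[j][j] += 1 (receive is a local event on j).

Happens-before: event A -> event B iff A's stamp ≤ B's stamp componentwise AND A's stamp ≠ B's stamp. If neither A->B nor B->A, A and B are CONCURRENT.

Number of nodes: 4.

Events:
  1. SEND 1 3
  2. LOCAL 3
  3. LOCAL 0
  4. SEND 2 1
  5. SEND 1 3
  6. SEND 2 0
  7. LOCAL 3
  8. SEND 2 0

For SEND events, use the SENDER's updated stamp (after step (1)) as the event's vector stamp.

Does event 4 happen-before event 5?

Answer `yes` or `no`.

Initial: VV[0]=[0, 0, 0, 0]
Initial: VV[1]=[0, 0, 0, 0]
Initial: VV[2]=[0, 0, 0, 0]
Initial: VV[3]=[0, 0, 0, 0]
Event 1: SEND 1->3: VV[1][1]++ -> VV[1]=[0, 1, 0, 0], msg_vec=[0, 1, 0, 0]; VV[3]=max(VV[3],msg_vec) then VV[3][3]++ -> VV[3]=[0, 1, 0, 1]
Event 2: LOCAL 3: VV[3][3]++ -> VV[3]=[0, 1, 0, 2]
Event 3: LOCAL 0: VV[0][0]++ -> VV[0]=[1, 0, 0, 0]
Event 4: SEND 2->1: VV[2][2]++ -> VV[2]=[0, 0, 1, 0], msg_vec=[0, 0, 1, 0]; VV[1]=max(VV[1],msg_vec) then VV[1][1]++ -> VV[1]=[0, 2, 1, 0]
Event 5: SEND 1->3: VV[1][1]++ -> VV[1]=[0, 3, 1, 0], msg_vec=[0, 3, 1, 0]; VV[3]=max(VV[3],msg_vec) then VV[3][3]++ -> VV[3]=[0, 3, 1, 3]
Event 6: SEND 2->0: VV[2][2]++ -> VV[2]=[0, 0, 2, 0], msg_vec=[0, 0, 2, 0]; VV[0]=max(VV[0],msg_vec) then VV[0][0]++ -> VV[0]=[2, 0, 2, 0]
Event 7: LOCAL 3: VV[3][3]++ -> VV[3]=[0, 3, 1, 4]
Event 8: SEND 2->0: VV[2][2]++ -> VV[2]=[0, 0, 3, 0], msg_vec=[0, 0, 3, 0]; VV[0]=max(VV[0],msg_vec) then VV[0][0]++ -> VV[0]=[3, 0, 3, 0]
Event 4 stamp: [0, 0, 1, 0]
Event 5 stamp: [0, 3, 1, 0]
[0, 0, 1, 0] <= [0, 3, 1, 0]? True. Equal? False. Happens-before: True

Answer: yes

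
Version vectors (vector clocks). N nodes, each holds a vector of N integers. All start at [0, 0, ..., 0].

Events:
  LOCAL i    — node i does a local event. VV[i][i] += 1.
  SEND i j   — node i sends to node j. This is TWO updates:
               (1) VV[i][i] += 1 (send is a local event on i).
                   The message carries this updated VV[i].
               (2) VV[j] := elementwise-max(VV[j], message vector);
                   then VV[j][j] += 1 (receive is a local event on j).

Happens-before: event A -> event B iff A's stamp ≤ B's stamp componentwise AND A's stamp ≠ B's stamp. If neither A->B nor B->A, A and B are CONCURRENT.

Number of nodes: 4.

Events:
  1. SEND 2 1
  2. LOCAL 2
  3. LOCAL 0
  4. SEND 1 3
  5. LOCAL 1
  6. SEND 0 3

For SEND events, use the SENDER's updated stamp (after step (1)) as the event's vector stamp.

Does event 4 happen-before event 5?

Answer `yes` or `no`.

Answer: yes

Derivation:
Initial: VV[0]=[0, 0, 0, 0]
Initial: VV[1]=[0, 0, 0, 0]
Initial: VV[2]=[0, 0, 0, 0]
Initial: VV[3]=[0, 0, 0, 0]
Event 1: SEND 2->1: VV[2][2]++ -> VV[2]=[0, 0, 1, 0], msg_vec=[0, 0, 1, 0]; VV[1]=max(VV[1],msg_vec) then VV[1][1]++ -> VV[1]=[0, 1, 1, 0]
Event 2: LOCAL 2: VV[2][2]++ -> VV[2]=[0, 0, 2, 0]
Event 3: LOCAL 0: VV[0][0]++ -> VV[0]=[1, 0, 0, 0]
Event 4: SEND 1->3: VV[1][1]++ -> VV[1]=[0, 2, 1, 0], msg_vec=[0, 2, 1, 0]; VV[3]=max(VV[3],msg_vec) then VV[3][3]++ -> VV[3]=[0, 2, 1, 1]
Event 5: LOCAL 1: VV[1][1]++ -> VV[1]=[0, 3, 1, 0]
Event 6: SEND 0->3: VV[0][0]++ -> VV[0]=[2, 0, 0, 0], msg_vec=[2, 0, 0, 0]; VV[3]=max(VV[3],msg_vec) then VV[3][3]++ -> VV[3]=[2, 2, 1, 2]
Event 4 stamp: [0, 2, 1, 0]
Event 5 stamp: [0, 3, 1, 0]
[0, 2, 1, 0] <= [0, 3, 1, 0]? True. Equal? False. Happens-before: True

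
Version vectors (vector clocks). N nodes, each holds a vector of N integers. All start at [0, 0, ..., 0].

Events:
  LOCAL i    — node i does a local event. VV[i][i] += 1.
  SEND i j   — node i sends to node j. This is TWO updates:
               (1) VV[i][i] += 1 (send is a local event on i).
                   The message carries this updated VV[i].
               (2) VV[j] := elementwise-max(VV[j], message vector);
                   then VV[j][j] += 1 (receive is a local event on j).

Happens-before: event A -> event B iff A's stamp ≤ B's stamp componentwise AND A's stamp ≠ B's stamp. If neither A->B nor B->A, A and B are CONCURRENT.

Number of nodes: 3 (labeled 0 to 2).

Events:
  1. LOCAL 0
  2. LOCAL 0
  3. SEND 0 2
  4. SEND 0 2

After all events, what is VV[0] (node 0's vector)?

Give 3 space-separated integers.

Answer: 4 0 0

Derivation:
Initial: VV[0]=[0, 0, 0]
Initial: VV[1]=[0, 0, 0]
Initial: VV[2]=[0, 0, 0]
Event 1: LOCAL 0: VV[0][0]++ -> VV[0]=[1, 0, 0]
Event 2: LOCAL 0: VV[0][0]++ -> VV[0]=[2, 0, 0]
Event 3: SEND 0->2: VV[0][0]++ -> VV[0]=[3, 0, 0], msg_vec=[3, 0, 0]; VV[2]=max(VV[2],msg_vec) then VV[2][2]++ -> VV[2]=[3, 0, 1]
Event 4: SEND 0->2: VV[0][0]++ -> VV[0]=[4, 0, 0], msg_vec=[4, 0, 0]; VV[2]=max(VV[2],msg_vec) then VV[2][2]++ -> VV[2]=[4, 0, 2]
Final vectors: VV[0]=[4, 0, 0]; VV[1]=[0, 0, 0]; VV[2]=[4, 0, 2]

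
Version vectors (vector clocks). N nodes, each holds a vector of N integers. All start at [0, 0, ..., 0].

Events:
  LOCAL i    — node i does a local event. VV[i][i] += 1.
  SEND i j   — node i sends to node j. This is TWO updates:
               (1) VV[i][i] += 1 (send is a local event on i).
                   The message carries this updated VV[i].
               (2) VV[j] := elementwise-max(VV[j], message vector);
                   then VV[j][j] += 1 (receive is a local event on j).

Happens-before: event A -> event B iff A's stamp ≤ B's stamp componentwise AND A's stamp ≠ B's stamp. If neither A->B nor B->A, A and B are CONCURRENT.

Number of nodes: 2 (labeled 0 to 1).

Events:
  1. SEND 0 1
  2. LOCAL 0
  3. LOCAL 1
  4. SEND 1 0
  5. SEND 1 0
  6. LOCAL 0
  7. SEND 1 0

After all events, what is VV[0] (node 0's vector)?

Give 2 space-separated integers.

Answer: 6 5

Derivation:
Initial: VV[0]=[0, 0]
Initial: VV[1]=[0, 0]
Event 1: SEND 0->1: VV[0][0]++ -> VV[0]=[1, 0], msg_vec=[1, 0]; VV[1]=max(VV[1],msg_vec) then VV[1][1]++ -> VV[1]=[1, 1]
Event 2: LOCAL 0: VV[0][0]++ -> VV[0]=[2, 0]
Event 3: LOCAL 1: VV[1][1]++ -> VV[1]=[1, 2]
Event 4: SEND 1->0: VV[1][1]++ -> VV[1]=[1, 3], msg_vec=[1, 3]; VV[0]=max(VV[0],msg_vec) then VV[0][0]++ -> VV[0]=[3, 3]
Event 5: SEND 1->0: VV[1][1]++ -> VV[1]=[1, 4], msg_vec=[1, 4]; VV[0]=max(VV[0],msg_vec) then VV[0][0]++ -> VV[0]=[4, 4]
Event 6: LOCAL 0: VV[0][0]++ -> VV[0]=[5, 4]
Event 7: SEND 1->0: VV[1][1]++ -> VV[1]=[1, 5], msg_vec=[1, 5]; VV[0]=max(VV[0],msg_vec) then VV[0][0]++ -> VV[0]=[6, 5]
Final vectors: VV[0]=[6, 5]; VV[1]=[1, 5]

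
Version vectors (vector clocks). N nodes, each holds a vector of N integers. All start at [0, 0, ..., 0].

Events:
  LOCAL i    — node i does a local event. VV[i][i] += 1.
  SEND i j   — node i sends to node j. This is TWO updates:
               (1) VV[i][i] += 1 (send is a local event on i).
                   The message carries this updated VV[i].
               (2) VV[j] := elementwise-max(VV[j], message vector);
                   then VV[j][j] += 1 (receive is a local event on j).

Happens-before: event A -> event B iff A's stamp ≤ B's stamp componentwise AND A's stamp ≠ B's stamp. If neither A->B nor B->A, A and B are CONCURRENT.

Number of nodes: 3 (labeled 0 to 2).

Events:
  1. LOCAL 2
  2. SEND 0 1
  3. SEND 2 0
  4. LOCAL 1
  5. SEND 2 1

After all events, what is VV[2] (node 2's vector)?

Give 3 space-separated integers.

Initial: VV[0]=[0, 0, 0]
Initial: VV[1]=[0, 0, 0]
Initial: VV[2]=[0, 0, 0]
Event 1: LOCAL 2: VV[2][2]++ -> VV[2]=[0, 0, 1]
Event 2: SEND 0->1: VV[0][0]++ -> VV[0]=[1, 0, 0], msg_vec=[1, 0, 0]; VV[1]=max(VV[1],msg_vec) then VV[1][1]++ -> VV[1]=[1, 1, 0]
Event 3: SEND 2->0: VV[2][2]++ -> VV[2]=[0, 0, 2], msg_vec=[0, 0, 2]; VV[0]=max(VV[0],msg_vec) then VV[0][0]++ -> VV[0]=[2, 0, 2]
Event 4: LOCAL 1: VV[1][1]++ -> VV[1]=[1, 2, 0]
Event 5: SEND 2->1: VV[2][2]++ -> VV[2]=[0, 0, 3], msg_vec=[0, 0, 3]; VV[1]=max(VV[1],msg_vec) then VV[1][1]++ -> VV[1]=[1, 3, 3]
Final vectors: VV[0]=[2, 0, 2]; VV[1]=[1, 3, 3]; VV[2]=[0, 0, 3]

Answer: 0 0 3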